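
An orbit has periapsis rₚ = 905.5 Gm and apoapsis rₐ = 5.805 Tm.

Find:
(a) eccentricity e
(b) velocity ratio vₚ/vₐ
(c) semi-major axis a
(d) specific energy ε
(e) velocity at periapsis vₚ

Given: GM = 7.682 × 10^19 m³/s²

Convert to SI: rₚ = 905.5 Gm = 9.055e+11 m; rₐ = 5.805 Tm = 5.805e+12 m.
(a) e = (rₐ − rₚ)/(rₐ + rₚ) = (5.805e+12 − 9.055e+11)/(5.805e+12 + 9.055e+11) ≈ 0.7301
(b) Conservation of angular momentum (rₚvₚ = rₐvₐ) gives vₚ/vₐ = rₐ/rₚ = 5.805e+12/9.055e+11 ≈ 6.411
(c) a = (rₚ + rₐ)/2 = (9.055e+11 + 5.805e+12)/2 ≈ 3.355e+12 m
(d) With a = (rₚ + rₐ)/2 = 3.35525e+12 m, ε = −GM/(2a) = −7.682e+19/(2 · 3.35525e+12) J/kg ≈ -1.145e+07 J/kg
(e) With a = (rₚ + rₐ)/2 = 3.35525e+12 m, vₚ = √(GM (2/rₚ − 1/a)) = √(7.682e+19 · (2/9.055e+11 − 1/3.35525e+12)) m/s ≈ 1.212e+04 m/s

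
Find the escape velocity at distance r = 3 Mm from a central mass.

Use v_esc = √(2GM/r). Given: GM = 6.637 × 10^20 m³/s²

Convert to SI: r = 3 Mm = 3e+06 m.
Escape velocity comes from setting total energy to zero: ½v² − GM/r = 0 ⇒ v_esc = √(2GM / r).
v_esc = √(2 · 6.637e+20 / 3e+06) m/s ≈ 2.103e+07 m/s = 2.103e+04 km/s.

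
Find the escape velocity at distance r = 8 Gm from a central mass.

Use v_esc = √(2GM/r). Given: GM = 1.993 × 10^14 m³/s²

Convert to SI: r = 8 Gm = 8e+09 m.
Escape velocity comes from setting total energy to zero: ½v² − GM/r = 0 ⇒ v_esc = √(2GM / r).
v_esc = √(2 · 1.993e+14 / 8e+09) m/s ≈ 223.2 m/s = 223.2 m/s.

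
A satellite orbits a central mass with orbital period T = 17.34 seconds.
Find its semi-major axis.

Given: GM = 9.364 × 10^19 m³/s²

Invert Kepler's third law: a = (GM · T² / (4π²))^(1/3).
Substituting T = 17.34 s and GM = 9.364e+19 m³/s²:
a = (9.364e+19 · (17.34)² / (4π²))^(1/3) m
a ≈ 8.934e+06 m = 8.934 Mm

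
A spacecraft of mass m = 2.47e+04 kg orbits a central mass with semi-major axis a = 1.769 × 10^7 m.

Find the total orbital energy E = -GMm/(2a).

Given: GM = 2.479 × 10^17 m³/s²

E = −GMm / (2a).
E = −2.479e+17 · 2.47e+04 / (2 · 1.769e+07) J ≈ -1.731e+14 J = -173.1 TJ.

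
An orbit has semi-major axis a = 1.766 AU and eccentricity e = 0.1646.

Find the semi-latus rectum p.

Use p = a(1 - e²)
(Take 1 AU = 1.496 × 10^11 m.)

Convert to SI: a = 1.766 AU = 2.64194e+11 m.
p = a (1 − e²).
p = 2.64194e+11 · (1 − (0.1646)²) = 2.64194e+11 · 0.972907 ≈ 2.57e+11 m = 1.718 AU.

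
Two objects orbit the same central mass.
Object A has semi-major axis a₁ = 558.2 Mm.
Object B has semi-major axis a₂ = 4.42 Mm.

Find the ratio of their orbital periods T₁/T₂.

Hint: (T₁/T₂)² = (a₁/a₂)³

Convert to SI: a₁ = 558.2 Mm = 5.582e+08 m; a₂ = 4.42 Mm = 4.42e+06 m.
From Kepler's third law, (T₁/T₂)² = (a₁/a₂)³, so T₁/T₂ = (a₁/a₂)^(3/2).
a₁/a₂ = 5.582e+08 / 4.42e+06 = 126.29.
T₁/T₂ = (126.29)^(3/2) ≈ 1419.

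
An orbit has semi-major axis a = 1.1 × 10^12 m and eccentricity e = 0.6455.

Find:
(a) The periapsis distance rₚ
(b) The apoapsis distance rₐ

(a) rₚ = a(1 − e) = 1.1e+12 · (1 − 0.6455) = 1.1e+12 · 0.3545 ≈ 3.9e+11 m = 3.9 × 10^11 m.
(b) rₐ = a(1 + e) = 1.1e+12 · (1 + 0.6455) = 1.1e+12 · 1.6455 ≈ 1.81e+12 m = 1.81 × 10^12 m.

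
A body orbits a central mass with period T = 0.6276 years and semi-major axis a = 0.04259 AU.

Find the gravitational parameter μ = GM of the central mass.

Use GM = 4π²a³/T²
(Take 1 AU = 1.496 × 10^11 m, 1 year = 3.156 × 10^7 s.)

Convert to SI: T = 0.6276 years = 1.98071e+07 s; a = 0.04259 AU = 6.37146e+09 m.
GM = 4π² · a³ / T².
GM = 4π² · (6.37146e+09)³ / (1.98071e+07)² m³/s² ≈ 2.603e+16 m³/s² = 2.603 × 10^16 m³/s².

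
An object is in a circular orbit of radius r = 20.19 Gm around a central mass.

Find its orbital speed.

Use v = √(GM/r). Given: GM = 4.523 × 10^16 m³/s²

Convert to SI: r = 20.19 Gm = 2.019e+10 m.
For a circular orbit, gravity supplies the centripetal force, so v = √(GM / r).
v = √(4.523e+16 / 2.019e+10) m/s ≈ 1497 m/s = 1.497 km/s.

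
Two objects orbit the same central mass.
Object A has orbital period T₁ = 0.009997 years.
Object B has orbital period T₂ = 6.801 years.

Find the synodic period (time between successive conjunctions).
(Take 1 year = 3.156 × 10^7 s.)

Convert to SI: T₁ = 0.009997 years = 315505 s; T₂ = 6.801 years = 2.1464e+08 s.
T_syn = |T₁ · T₂ / (T₁ − T₂)|.
T_syn = |315505 · 2.1464e+08 / (315505 − 2.1464e+08)| s ≈ 3.16e+05 s = 0.01001 years.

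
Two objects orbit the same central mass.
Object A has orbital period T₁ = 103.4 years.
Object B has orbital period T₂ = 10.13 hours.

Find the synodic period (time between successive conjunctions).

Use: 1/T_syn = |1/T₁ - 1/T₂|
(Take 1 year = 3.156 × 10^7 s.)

Convert to SI: T₁ = 103.4 years = 3.2633e+09 s; T₂ = 10.13 hours = 36468 s.
T_syn = |T₁ · T₂ / (T₁ − T₂)|.
T_syn = |3.2633e+09 · 36468 / (3.2633e+09 − 36468)| s ≈ 3.647e+04 s = 10.13 hours.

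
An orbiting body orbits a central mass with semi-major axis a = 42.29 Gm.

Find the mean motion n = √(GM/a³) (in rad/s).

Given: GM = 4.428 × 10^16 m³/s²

Convert to SI: a = 42.29 Gm = 4.229e+10 m.
n = √(GM / a³).
n = √(4.428e+16 / (4.229e+10)³) rad/s ≈ 2.42e-08 rad/s.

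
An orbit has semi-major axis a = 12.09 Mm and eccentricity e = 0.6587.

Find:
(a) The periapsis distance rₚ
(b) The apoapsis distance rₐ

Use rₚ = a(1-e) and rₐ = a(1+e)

Convert to SI: a = 12.09 Mm = 1.209e+07 m.
(a) rₚ = a(1 − e) = 1.209e+07 · (1 − 0.6587) = 1.209e+07 · 0.3413 ≈ 4.126e+06 m = 4.126 Mm.
(b) rₐ = a(1 + e) = 1.209e+07 · (1 + 0.6587) = 1.209e+07 · 1.6587 ≈ 2.005e+07 m = 20.05 Mm.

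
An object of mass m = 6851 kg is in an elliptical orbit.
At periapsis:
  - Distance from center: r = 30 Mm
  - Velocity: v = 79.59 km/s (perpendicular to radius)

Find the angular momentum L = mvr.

Convert to SI: r = 30 Mm = 3e+07 m; v = 79.59 km/s = 79590 m/s.
Since v is perpendicular to r, L = m · v · r.
L = 6851 · 79590 · 3e+07 kg·m²/s ≈ 1.636e+16 kg·m²/s.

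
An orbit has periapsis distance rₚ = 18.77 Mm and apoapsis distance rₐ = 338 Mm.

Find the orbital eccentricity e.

Convert to SI: rₚ = 18.77 Mm = 1.877e+07 m; rₐ = 338 Mm = 3.38e+08 m.
e = (rₐ − rₚ) / (rₐ + rₚ).
e = (3.38e+08 − 1.877e+07) / (3.38e+08 + 1.877e+07) = 3.1923e+08 / 3.5677e+08 ≈ 0.8948.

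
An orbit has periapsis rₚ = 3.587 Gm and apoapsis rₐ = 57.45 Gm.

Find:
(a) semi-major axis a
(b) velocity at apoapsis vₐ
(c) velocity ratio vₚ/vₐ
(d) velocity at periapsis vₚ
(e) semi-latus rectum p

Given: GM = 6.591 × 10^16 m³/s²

Convert to SI: rₚ = 3.587 Gm = 3.587e+09 m; rₐ = 57.45 Gm = 5.745e+10 m.
(a) a = (rₚ + rₐ)/2 = (3.587e+09 + 5.745e+10)/2 ≈ 3.052e+10 m
(b) With a = (rₚ + rₐ)/2 = 3.05185e+10 m, vₐ = √(GM (2/rₐ − 1/a)) = √(6.591e+16 · (2/5.745e+10 − 1/3.05185e+10)) m/s ≈ 367.2 m/s
(c) Conservation of angular momentum (rₚvₚ = rₐvₐ) gives vₚ/vₐ = rₐ/rₚ = 5.745e+10/3.587e+09 ≈ 16.02
(d) With a = (rₚ + rₐ)/2 = 3.05185e+10 m, vₚ = √(GM (2/rₚ − 1/a)) = √(6.591e+16 · (2/3.587e+09 − 1/3.05185e+10)) m/s ≈ 5881 m/s
(e) From a = (rₚ + rₐ)/2 = 3.05185e+10 m and e = (rₐ − rₚ)/(rₐ + rₚ) = 0.882465, p = a(1 − e²) = 3.05185e+10 · (1 − (0.882465)²) ≈ 6.752e+09 m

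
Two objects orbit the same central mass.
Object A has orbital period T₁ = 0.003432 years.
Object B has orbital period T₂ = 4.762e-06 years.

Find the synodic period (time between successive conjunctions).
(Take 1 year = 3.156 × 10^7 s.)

Convert to SI: T₁ = 0.003432 years = 108314 s; T₂ = 4.762e-06 years = 150.289 s.
T_syn = |T₁ · T₂ / (T₁ − T₂)|.
T_syn = |108314 · 150.289 / (108314 − 150.289)| s ≈ 150.5 s = 4.769e-06 years.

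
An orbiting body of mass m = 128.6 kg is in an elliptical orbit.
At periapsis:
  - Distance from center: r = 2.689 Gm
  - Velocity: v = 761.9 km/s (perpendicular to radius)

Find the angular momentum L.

Convert to SI: r = 2.689 Gm = 2.689e+09 m; v = 761.9 km/s = 761900 m/s.
Since v is perpendicular to r, L = m · v · r.
L = 128.6 · 761900 · 2.689e+09 kg·m²/s ≈ 2.635e+17 kg·m²/s.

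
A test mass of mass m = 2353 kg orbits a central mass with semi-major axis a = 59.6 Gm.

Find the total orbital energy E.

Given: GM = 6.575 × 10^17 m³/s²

Convert to SI: a = 59.6 Gm = 5.96e+10 m.
E = −GMm / (2a).
E = −6.575e+17 · 2353 / (2 · 5.96e+10) J ≈ -1.298e+10 J = -12.98 GJ.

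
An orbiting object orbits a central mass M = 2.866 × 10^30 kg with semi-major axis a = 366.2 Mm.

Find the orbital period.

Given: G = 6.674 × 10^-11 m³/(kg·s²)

Convert to SI: a = 366.2 Mm = 3.662e+08 m.
GM = G · M = 6.674e-11 · 2.866e+30 = 1.91277e+20 m³/s².
Kepler's third law: T = 2π √(a³ / GM).
Substituting a = 3.662e+08 m and GM = 1.91277e+20 m³/s²:
T = 2π √((3.662e+08)³ / 1.91277e+20) s
T ≈ 3184 s = 53.06 minutes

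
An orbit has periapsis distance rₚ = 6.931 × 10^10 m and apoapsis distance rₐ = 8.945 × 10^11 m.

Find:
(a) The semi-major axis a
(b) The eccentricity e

(a) a = (rₚ + rₐ) / 2 = (6.931e+10 + 8.945e+11) / 2 ≈ 4.819e+11 m = 4.819 × 10^11 m.
(b) e = (rₐ − rₚ) / (rₐ + rₚ) = (8.945e+11 − 6.931e+10) / (8.945e+11 + 6.931e+10) ≈ 0.8562.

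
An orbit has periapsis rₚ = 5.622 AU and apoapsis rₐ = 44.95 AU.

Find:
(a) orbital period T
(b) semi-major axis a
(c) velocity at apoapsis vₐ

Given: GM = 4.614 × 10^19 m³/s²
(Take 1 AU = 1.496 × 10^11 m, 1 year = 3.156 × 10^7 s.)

Convert to SI: rₚ = 5.622 AU = 8.41051e+11 m; rₐ = 44.95 AU = 6.72452e+12 m.
(a) With a = (rₚ + rₐ)/2 = 3.78279e+12 m, T = 2π √(a³/GM) = 2π √((3.78279e+12)³/4.614e+19) s ≈ 6.805e+09 s
(b) a = (rₚ + rₐ)/2 = (8.41051e+11 + 6.72452e+12)/2 ≈ 3.783e+12 m
(c) With a = (rₚ + rₐ)/2 = 3.78279e+12 m, vₐ = √(GM (2/rₐ − 1/a)) = √(4.614e+19 · (2/6.72452e+12 − 1/3.78279e+12)) m/s ≈ 1235 m/s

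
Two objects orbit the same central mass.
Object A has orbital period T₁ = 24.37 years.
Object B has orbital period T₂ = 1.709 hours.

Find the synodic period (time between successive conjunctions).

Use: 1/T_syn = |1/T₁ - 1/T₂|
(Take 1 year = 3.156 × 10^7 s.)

Convert to SI: T₁ = 24.37 years = 7.69117e+08 s; T₂ = 1.709 hours = 6152.4 s.
T_syn = |T₁ · T₂ / (T₁ − T₂)|.
T_syn = |7.69117e+08 · 6152.4 / (7.69117e+08 − 6152.4)| s ≈ 6152 s = 1.709 hours.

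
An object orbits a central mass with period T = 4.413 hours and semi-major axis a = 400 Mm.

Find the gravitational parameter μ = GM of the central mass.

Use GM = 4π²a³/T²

Convert to SI: T = 4.413 hours = 15886.8 s; a = 400 Mm = 4e+08 m.
GM = 4π² · a³ / T².
GM = 4π² · (4e+08)³ / (15886.8)² m³/s² ≈ 1.001e+19 m³/s² = 1.001 × 10^19 m³/s².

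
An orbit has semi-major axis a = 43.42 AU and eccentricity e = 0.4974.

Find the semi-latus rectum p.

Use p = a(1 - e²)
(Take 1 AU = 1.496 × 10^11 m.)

Convert to SI: a = 43.42 AU = 6.49563e+12 m.
p = a (1 − e²).
p = 6.49563e+12 · (1 − (0.4974)²) = 6.49563e+12 · 0.752593 ≈ 4.889e+12 m = 32.68 AU.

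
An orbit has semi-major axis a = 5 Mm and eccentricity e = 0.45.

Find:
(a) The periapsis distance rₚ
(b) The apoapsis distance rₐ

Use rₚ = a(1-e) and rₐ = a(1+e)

Convert to SI: a = 5 Mm = 5e+06 m.
(a) rₚ = a(1 − e) = 5e+06 · (1 − 0.45) = 5e+06 · 0.55 ≈ 2.75e+06 m = 2.75 Mm.
(b) rₐ = a(1 + e) = 5e+06 · (1 + 0.45) = 5e+06 · 1.45 ≈ 7.25e+06 m = 7.25 Mm.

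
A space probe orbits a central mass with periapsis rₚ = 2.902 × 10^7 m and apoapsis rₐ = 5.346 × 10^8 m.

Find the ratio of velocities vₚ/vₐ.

Conservation of angular momentum gives rₚvₚ = rₐvₐ, so vₚ/vₐ = rₐ/rₚ.
vₚ/vₐ = 5.346e+08 / 2.902e+07 ≈ 18.42.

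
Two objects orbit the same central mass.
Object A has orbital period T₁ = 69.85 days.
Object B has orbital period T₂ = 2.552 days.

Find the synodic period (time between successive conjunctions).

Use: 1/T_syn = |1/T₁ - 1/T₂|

Convert to SI: T₁ = 69.85 days = 6.03504e+06 s; T₂ = 2.552 days = 220493 s.
T_syn = |T₁ · T₂ / (T₁ − T₂)|.
T_syn = |6.03504e+06 · 220493 / (6.03504e+06 − 220493)| s ≈ 2.289e+05 s = 2.649 days.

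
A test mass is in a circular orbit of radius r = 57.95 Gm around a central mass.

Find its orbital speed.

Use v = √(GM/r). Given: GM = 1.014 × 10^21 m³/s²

Convert to SI: r = 57.95 Gm = 5.795e+10 m.
For a circular orbit, gravity supplies the centripetal force, so v = √(GM / r).
v = √(1.014e+21 / 5.795e+10) m/s ≈ 1.323e+05 m/s = 132.3 km/s.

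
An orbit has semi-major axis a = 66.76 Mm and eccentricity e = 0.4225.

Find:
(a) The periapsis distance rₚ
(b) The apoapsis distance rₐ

Convert to SI: a = 66.76 Mm = 6.676e+07 m.
(a) rₚ = a(1 − e) = 6.676e+07 · (1 − 0.4225) = 6.676e+07 · 0.5775 ≈ 3.855e+07 m = 38.55 Mm.
(b) rₐ = a(1 + e) = 6.676e+07 · (1 + 0.4225) = 6.676e+07 · 1.4225 ≈ 9.497e+07 m = 94.97 Mm.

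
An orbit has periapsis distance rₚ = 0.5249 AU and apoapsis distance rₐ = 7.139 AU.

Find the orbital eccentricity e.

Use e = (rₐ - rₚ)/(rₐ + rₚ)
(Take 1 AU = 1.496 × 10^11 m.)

Convert to SI: rₚ = 0.5249 AU = 7.8525e+10 m; rₐ = 7.139 AU = 1.06799e+12 m.
e = (rₐ − rₚ) / (rₐ + rₚ).
e = (1.06799e+12 − 7.8525e+10) / (1.06799e+12 + 7.8525e+10) = 9.89469e+11 / 1.14652e+12 ≈ 0.863.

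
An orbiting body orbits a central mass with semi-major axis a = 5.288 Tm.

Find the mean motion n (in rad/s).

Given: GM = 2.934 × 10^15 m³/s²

Convert to SI: a = 5.288 Tm = 5.288e+12 m.
n = √(GM / a³).
n = √(2.934e+15 / (5.288e+12)³) rad/s ≈ 4.454e-12 rad/s.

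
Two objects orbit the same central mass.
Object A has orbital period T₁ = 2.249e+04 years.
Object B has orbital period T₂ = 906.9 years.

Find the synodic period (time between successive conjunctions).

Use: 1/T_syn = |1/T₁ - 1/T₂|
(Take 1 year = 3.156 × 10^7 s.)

Convert to SI: T₁ = 2.249e+04 years = 7.09784e+11 s; T₂ = 906.9 years = 2.86218e+10 s.
T_syn = |T₁ · T₂ / (T₁ − T₂)|.
T_syn = |7.09784e+11 · 2.86218e+10 / (7.09784e+11 − 2.86218e+10)| s ≈ 2.982e+10 s = 945 years.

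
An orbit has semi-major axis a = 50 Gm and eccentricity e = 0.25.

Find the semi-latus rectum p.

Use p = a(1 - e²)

Convert to SI: a = 50 Gm = 5e+10 m.
p = a (1 − e²).
p = 5e+10 · (1 − (0.25)²) = 5e+10 · 0.9375 ≈ 4.688e+10 m = 46.88 Gm.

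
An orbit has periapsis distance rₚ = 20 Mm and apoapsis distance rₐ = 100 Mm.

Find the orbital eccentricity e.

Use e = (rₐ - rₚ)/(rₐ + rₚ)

Convert to SI: rₚ = 20 Mm = 2e+07 m; rₐ = 100 Mm = 1e+08 m.
e = (rₐ − rₚ) / (rₐ + rₚ).
e = (1e+08 − 2e+07) / (1e+08 + 2e+07) = 8e+07 / 1.2e+08 ≈ 0.6667.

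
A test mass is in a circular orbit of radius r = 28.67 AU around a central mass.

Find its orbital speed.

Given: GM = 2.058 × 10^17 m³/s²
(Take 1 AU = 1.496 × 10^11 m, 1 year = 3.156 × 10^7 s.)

Convert to SI: r = 28.67 AU = 4.28903e+12 m.
For a circular orbit, gravity supplies the centripetal force, so v = √(GM / r).
v = √(2.058e+17 / 4.28903e+12) m/s ≈ 219 m/s = 0.04621 AU/year.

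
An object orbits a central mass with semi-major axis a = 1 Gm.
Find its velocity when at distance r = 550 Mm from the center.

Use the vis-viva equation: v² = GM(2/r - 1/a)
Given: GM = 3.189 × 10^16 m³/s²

Convert to SI: a = 1 Gm = 1e+09 m; r = 550 Mm = 5.5e+08 m.
Vis-viva: v = √(GM · (2/r − 1/a)).
2/r − 1/a = 2/5.5e+08 − 1/1e+09 = 2.63636e-09 m⁻¹.
v = √(3.189e+16 · 2.63636e-09) m/s ≈ 9169 m/s = 9.169 km/s.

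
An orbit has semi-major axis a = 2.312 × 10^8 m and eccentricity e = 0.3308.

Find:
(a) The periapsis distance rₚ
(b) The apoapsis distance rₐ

(a) rₚ = a(1 − e) = 2.312e+08 · (1 − 0.3308) = 2.312e+08 · 0.6692 ≈ 1.547e+08 m = 1.547 × 10^8 m.
(b) rₐ = a(1 + e) = 2.312e+08 · (1 + 0.3308) = 2.312e+08 · 1.3308 ≈ 3.077e+08 m = 3.077 × 10^8 m.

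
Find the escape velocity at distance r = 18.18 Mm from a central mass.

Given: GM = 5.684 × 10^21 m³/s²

Convert to SI: r = 18.18 Mm = 1.818e+07 m.
Escape velocity comes from setting total energy to zero: ½v² − GM/r = 0 ⇒ v_esc = √(2GM / r).
v_esc = √(2 · 5.684e+21 / 1.818e+07) m/s ≈ 2.501e+07 m/s = 2.501e+04 km/s.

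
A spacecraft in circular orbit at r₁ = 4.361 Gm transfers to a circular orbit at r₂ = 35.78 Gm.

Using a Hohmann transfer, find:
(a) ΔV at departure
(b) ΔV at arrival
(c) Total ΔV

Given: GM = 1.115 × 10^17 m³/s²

Convert to SI: r₁ = 4.361 Gm = 4.361e+09 m; r₂ = 35.78 Gm = 3.578e+10 m.
Transfer semi-major axis: a_t = (r₁ + r₂)/2 = (4.361e+09 + 3.578e+10)/2 = 2.00705e+10 m.
Circular speeds: v₁ = √(GM/r₁) = 5056.43 m/s, v₂ = √(GM/r₂) = 1765.29 m/s.
Transfer speeds (vis-viva v² = GM(2/r − 1/a_t)): v₁ᵗ = 6751.27 m/s, v₂ᵗ = 822.87 m/s.
(a) ΔV₁ = |v₁ᵗ − v₁| ≈ 1695 m/s = 1.695 km/s.
(b) ΔV₂ = |v₂ − v₂ᵗ| ≈ 942.4 m/s = 942.4 m/s.
(c) ΔV_total = ΔV₁ + ΔV₂ ≈ 2637 m/s = 2.637 km/s.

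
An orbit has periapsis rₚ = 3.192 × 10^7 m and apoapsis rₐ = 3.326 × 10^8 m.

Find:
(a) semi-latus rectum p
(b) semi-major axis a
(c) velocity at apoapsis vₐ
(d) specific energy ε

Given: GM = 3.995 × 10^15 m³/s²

(a) From a = (rₚ + rₐ)/2 = 1.8226e+08 m and e = (rₐ − rₚ)/(rₐ + rₚ) = 0.824866, p = a(1 − e²) = 1.8226e+08 · (1 − (0.824866)²) ≈ 5.825e+07 m
(b) a = (rₚ + rₐ)/2 = (3.192e+07 + 3.326e+08)/2 ≈ 1.823e+08 m
(c) With a = (rₚ + rₐ)/2 = 1.8226e+08 m, vₐ = √(GM (2/rₐ − 1/a)) = √(3.995e+15 · (2/3.326e+08 − 1/1.8226e+08)) m/s ≈ 1450 m/s
(d) With a = (rₚ + rₐ)/2 = 1.8226e+08 m, ε = −GM/(2a) = −3.995e+15/(2 · 1.8226e+08) J/kg ≈ -1.096e+07 J/kg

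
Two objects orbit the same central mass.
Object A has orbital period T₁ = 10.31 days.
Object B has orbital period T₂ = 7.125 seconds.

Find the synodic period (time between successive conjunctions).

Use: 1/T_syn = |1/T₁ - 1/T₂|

Convert to SI: T₁ = 10.31 days = 890784 s.
T_syn = |T₁ · T₂ / (T₁ − T₂)|.
T_syn = |890784 · 7.125 / (890784 − 7.125)| s ≈ 7.125 s = 7.125 seconds.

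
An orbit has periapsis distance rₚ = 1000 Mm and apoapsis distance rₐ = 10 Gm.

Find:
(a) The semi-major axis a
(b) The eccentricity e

Convert to SI: rₚ = 1000 Mm = 1e+09 m; rₐ = 10 Gm = 1e+10 m.
(a) a = (rₚ + rₐ) / 2 = (1e+09 + 1e+10) / 2 ≈ 5.5e+09 m = 5.5 Gm.
(b) e = (rₐ − rₚ) / (rₐ + rₚ) = (1e+10 − 1e+09) / (1e+10 + 1e+09) ≈ 0.8182.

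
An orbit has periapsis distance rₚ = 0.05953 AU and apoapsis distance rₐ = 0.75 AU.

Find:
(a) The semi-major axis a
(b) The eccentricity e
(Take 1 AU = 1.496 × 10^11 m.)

Convert to SI: rₚ = 0.05953 AU = 8.90569e+09 m; rₐ = 0.75 AU = 1.122e+11 m.
(a) a = (rₚ + rₐ) / 2 = (8.90569e+09 + 1.122e+11) / 2 ≈ 6.055e+10 m = 0.4048 AU.
(b) e = (rₐ − rₚ) / (rₐ + rₚ) = (1.122e+11 − 8.90569e+09) / (1.122e+11 + 8.90569e+09) ≈ 0.8529.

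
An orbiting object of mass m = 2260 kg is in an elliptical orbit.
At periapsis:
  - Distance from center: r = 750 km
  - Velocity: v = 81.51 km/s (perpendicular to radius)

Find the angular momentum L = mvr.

Convert to SI: r = 750 km = 750000 m; v = 81.51 km/s = 81510 m/s.
Since v is perpendicular to r, L = m · v · r.
L = 2260 · 81510 · 750000 kg·m²/s ≈ 1.382e+14 kg·m²/s.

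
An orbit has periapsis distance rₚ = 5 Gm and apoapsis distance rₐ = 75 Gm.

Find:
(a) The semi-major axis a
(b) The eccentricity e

Convert to SI: rₚ = 5 Gm = 5e+09 m; rₐ = 75 Gm = 7.5e+10 m.
(a) a = (rₚ + rₐ) / 2 = (5e+09 + 7.5e+10) / 2 ≈ 4e+10 m = 40 Gm.
(b) e = (rₐ − rₚ) / (rₐ + rₚ) = (7.5e+10 − 5e+09) / (7.5e+10 + 5e+09) ≈ 0.875.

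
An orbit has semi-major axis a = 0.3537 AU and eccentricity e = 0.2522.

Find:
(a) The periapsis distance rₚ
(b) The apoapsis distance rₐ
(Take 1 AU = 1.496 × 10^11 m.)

Convert to SI: a = 0.3537 AU = 5.29135e+10 m.
(a) rₚ = a(1 − e) = 5.29135e+10 · (1 − 0.2522) = 5.29135e+10 · 0.7478 ≈ 3.957e+10 m = 0.2645 AU.
(b) rₐ = a(1 + e) = 5.29135e+10 · (1 + 0.2522) = 5.29135e+10 · 1.2522 ≈ 6.626e+10 m = 0.4429 AU.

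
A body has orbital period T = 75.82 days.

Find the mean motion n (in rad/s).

Convert to SI: T = 75.82 days = 6.55085e+06 s.
n = 2π / T.
n = 2π / 6.55085e+06 s ≈ 9.591e-07 rad/s.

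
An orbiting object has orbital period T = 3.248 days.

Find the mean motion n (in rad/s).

Convert to SI: T = 3.248 days = 280627 s.
n = 2π / T.
n = 2π / 280627 s ≈ 2.239e-05 rad/s.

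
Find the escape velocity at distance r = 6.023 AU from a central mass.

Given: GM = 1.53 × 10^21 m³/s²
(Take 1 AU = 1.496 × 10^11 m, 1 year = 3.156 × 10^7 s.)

Convert to SI: r = 6.023 AU = 9.01041e+11 m.
Escape velocity comes from setting total energy to zero: ½v² − GM/r = 0 ⇒ v_esc = √(2GM / r).
v_esc = √(2 · 1.53e+21 / 9.01041e+11) m/s ≈ 5.828e+04 m/s = 12.29 AU/year.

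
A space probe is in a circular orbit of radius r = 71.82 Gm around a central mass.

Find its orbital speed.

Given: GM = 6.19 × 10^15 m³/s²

Convert to SI: r = 71.82 Gm = 7.182e+10 m.
For a circular orbit, gravity supplies the centripetal force, so v = √(GM / r).
v = √(6.19e+15 / 7.182e+10) m/s ≈ 293.6 m/s = 293.6 m/s.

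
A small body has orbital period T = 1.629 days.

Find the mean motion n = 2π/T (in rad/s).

Convert to SI: T = 1.629 days = 140746 s.
n = 2π / T.
n = 2π / 140746 s ≈ 4.464e-05 rad/s.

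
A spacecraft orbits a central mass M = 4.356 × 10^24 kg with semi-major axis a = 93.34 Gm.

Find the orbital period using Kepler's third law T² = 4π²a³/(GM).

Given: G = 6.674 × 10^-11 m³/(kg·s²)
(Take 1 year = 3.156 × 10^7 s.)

Convert to SI: a = 93.34 Gm = 9.334e+10 m.
GM = G · M = 6.674e-11 · 4.356e+24 = 2.90719e+14 m³/s².
Kepler's third law: T = 2π √(a³ / GM).
Substituting a = 9.334e+10 m and GM = 2.90719e+14 m³/s²:
T = 2π √((9.334e+10)³ / 2.90719e+14) s
T ≈ 1.051e+10 s = 333 years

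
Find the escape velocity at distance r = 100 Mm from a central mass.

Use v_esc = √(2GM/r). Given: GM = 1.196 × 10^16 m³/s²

Convert to SI: r = 100 Mm = 1e+08 m.
Escape velocity comes from setting total energy to zero: ½v² − GM/r = 0 ⇒ v_esc = √(2GM / r).
v_esc = √(2 · 1.196e+16 / 1e+08) m/s ≈ 1.547e+04 m/s = 15.47 km/s.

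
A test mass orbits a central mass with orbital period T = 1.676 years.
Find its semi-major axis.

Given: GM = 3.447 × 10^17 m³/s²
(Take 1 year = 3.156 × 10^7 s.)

Convert to SI: T = 1.676 years = 5.28946e+07 s.
Invert Kepler's third law: a = (GM · T² / (4π²))^(1/3).
Substituting T = 5.28946e+07 s and GM = 3.447e+17 m³/s²:
a = (3.447e+17 · (5.28946e+07)² / (4π²))^(1/3) m
a ≈ 2.902e+10 m = 29.02 Gm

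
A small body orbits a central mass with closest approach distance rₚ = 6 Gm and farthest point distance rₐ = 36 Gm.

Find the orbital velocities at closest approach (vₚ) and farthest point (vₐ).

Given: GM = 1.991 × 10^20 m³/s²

Convert to SI: rₚ = 6 Gm = 6e+09 m; rₐ = 36 Gm = 3.6e+10 m.
Use the vis-viva equation v² = GM(2/r − 1/a) with a = (rₚ + rₐ)/2 = (6e+09 + 3.6e+10)/2 = 2.1e+10 m.
vₚ = √(GM · (2/rₚ − 1/a)) = √(1.991e+20 · (2/6e+09 − 1/2.1e+10)) m/s ≈ 2.385e+05 m/s = 238.5 km/s.
vₐ = √(GM · (2/rₐ − 1/a)) = √(1.991e+20 · (2/3.6e+10 − 1/2.1e+10)) m/s ≈ 3.975e+04 m/s = 39.75 km/s.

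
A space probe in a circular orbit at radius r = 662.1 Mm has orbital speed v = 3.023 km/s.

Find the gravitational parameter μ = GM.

Convert to SI: r = 662.1 Mm = 6.621e+08 m; v = 3.023 km/s = 3023 m/s.
For a circular orbit v² = GM/r, so GM = v² · r.
GM = (3023)² · 6.621e+08 m³/s² ≈ 6.051e+15 m³/s² = 6.051 × 10^15 m³/s².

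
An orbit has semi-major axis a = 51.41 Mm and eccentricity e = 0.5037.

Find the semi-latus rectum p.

Convert to SI: a = 51.41 Mm = 5.141e+07 m.
p = a (1 − e²).
p = 5.141e+07 · (1 − (0.5037)²) = 5.141e+07 · 0.746286 ≈ 3.837e+07 m = 38.37 Mm.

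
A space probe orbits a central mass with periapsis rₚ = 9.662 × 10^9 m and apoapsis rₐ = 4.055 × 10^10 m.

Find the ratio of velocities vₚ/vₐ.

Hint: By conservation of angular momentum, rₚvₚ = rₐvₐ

Conservation of angular momentum gives rₚvₚ = rₐvₐ, so vₚ/vₐ = rₐ/rₚ.
vₚ/vₐ = 4.055e+10 / 9.662e+09 ≈ 4.197.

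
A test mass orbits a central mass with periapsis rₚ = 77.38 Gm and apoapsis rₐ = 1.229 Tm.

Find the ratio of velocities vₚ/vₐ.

Convert to SI: rₚ = 77.38 Gm = 7.738e+10 m; rₐ = 1.229 Tm = 1.229e+12 m.
Conservation of angular momentum gives rₚvₚ = rₐvₐ, so vₚ/vₐ = rₐ/rₚ.
vₚ/vₐ = 1.229e+12 / 7.738e+10 ≈ 15.88.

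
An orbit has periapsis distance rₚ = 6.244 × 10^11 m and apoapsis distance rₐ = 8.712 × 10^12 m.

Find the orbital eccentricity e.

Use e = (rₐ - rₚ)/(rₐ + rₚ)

e = (rₐ − rₚ) / (rₐ + rₚ).
e = (8.712e+12 − 6.244e+11) / (8.712e+12 + 6.244e+11) = 8.0876e+12 / 9.3364e+12 ≈ 0.8662.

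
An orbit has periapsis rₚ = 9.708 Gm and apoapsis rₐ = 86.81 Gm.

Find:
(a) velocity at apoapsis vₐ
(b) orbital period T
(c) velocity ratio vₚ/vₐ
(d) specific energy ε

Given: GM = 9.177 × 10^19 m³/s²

Convert to SI: rₚ = 9.708 Gm = 9.708e+09 m; rₐ = 86.81 Gm = 8.681e+10 m.
(a) With a = (rₚ + rₐ)/2 = 4.8259e+10 m, vₐ = √(GM (2/rₐ − 1/a)) = √(9.177e+19 · (2/8.681e+10 − 1/4.8259e+10)) m/s ≈ 1.458e+04 m/s
(b) With a = (rₚ + rₐ)/2 = 4.8259e+10 m, T = 2π √(a³/GM) = 2π √((4.8259e+10)³/9.177e+19) s ≈ 6.953e+06 s
(c) Conservation of angular momentum (rₚvₚ = rₐvₐ) gives vₚ/vₐ = rₐ/rₚ = 8.681e+10/9.708e+09 ≈ 8.942
(d) With a = (rₚ + rₐ)/2 = 4.8259e+10 m, ε = −GM/(2a) = −9.177e+19/(2 · 4.8259e+10) J/kg ≈ -9.508e+08 J/kg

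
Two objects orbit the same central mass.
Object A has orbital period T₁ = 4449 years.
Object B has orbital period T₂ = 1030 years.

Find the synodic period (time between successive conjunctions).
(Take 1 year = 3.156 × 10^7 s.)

Convert to SI: T₁ = 4449 years = 1.4041e+11 s; T₂ = 1030 years = 3.25068e+10 s.
T_syn = |T₁ · T₂ / (T₁ − T₂)|.
T_syn = |1.4041e+11 · 3.25068e+10 / (1.4041e+11 − 3.25068e+10)| s ≈ 4.23e+10 s = 1340 years.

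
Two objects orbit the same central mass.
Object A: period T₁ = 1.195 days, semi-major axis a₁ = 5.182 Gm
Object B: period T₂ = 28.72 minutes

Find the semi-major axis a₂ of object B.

Convert to SI: T₁ = 1.195 days = 103248 s; a₁ = 5.182 Gm = 5.182e+09 m; T₂ = 28.72 minutes = 1723.2 s.
Kepler's third law: (T₁/T₂)² = (a₁/a₂)³ ⇒ a₂ = a₁ · (T₂/T₁)^(2/3).
T₂/T₁ = 1723.2 / 103248 = 0.0166899.
a₂ = 5.182e+09 · (0.0166899)^(2/3) m ≈ 3.384e+08 m = 338.4 Mm.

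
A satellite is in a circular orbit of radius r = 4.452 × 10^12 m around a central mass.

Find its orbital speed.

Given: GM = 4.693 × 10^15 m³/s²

For a circular orbit, gravity supplies the centripetal force, so v = √(GM / r).
v = √(4.693e+15 / 4.452e+12) m/s ≈ 32.47 m/s = 32.47 m/s.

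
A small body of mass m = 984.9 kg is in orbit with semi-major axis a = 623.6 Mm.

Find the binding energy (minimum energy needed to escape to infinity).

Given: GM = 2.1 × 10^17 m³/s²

Convert to SI: a = 623.6 Mm = 6.236e+08 m.
Total orbital energy is E = −GMm/(2a); binding energy is E_bind = −E = GMm/(2a).
E_bind = 2.1e+17 · 984.9 / (2 · 6.236e+08) J ≈ 1.658e+11 J = 165.8 GJ.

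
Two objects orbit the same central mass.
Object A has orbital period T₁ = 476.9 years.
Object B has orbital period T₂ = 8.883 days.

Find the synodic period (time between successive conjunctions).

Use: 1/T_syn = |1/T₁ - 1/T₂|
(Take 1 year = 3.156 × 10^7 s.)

Convert to SI: T₁ = 476.9 years = 1.5051e+10 s; T₂ = 8.883 days = 767491 s.
T_syn = |T₁ · T₂ / (T₁ − T₂)|.
T_syn = |1.5051e+10 · 767491 / (1.5051e+10 − 767491)| s ≈ 7.675e+05 s = 8.883 days.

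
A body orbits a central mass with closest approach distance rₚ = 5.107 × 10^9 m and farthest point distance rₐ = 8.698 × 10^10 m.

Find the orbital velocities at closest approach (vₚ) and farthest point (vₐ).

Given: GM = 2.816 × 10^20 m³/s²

Use the vis-viva equation v² = GM(2/r − 1/a) with a = (rₚ + rₐ)/2 = (5.107e+09 + 8.698e+10)/2 = 4.60435e+10 m.
vₚ = √(GM · (2/rₚ − 1/a)) = √(2.816e+20 · (2/5.107e+09 − 1/4.60435e+10)) m/s ≈ 3.227e+05 m/s = 322.7 km/s.
vₐ = √(GM · (2/rₐ − 1/a)) = √(2.816e+20 · (2/8.698e+10 − 1/4.60435e+10)) m/s ≈ 1.895e+04 m/s = 18.95 km/s.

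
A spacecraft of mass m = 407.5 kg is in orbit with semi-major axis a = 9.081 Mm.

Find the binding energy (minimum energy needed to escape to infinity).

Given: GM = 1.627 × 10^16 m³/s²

Convert to SI: a = 9.081 Mm = 9.081e+06 m.
Total orbital energy is E = −GMm/(2a); binding energy is E_bind = −E = GMm/(2a).
E_bind = 1.627e+16 · 407.5 / (2 · 9.081e+06) J ≈ 3.65e+11 J = 365 GJ.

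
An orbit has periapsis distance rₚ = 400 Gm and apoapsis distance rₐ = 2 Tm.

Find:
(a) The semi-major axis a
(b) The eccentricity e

Convert to SI: rₚ = 400 Gm = 4e+11 m; rₐ = 2 Tm = 2e+12 m.
(a) a = (rₚ + rₐ) / 2 = (4e+11 + 2e+12) / 2 ≈ 1.2e+12 m = 1.2 Tm.
(b) e = (rₐ − rₚ) / (rₐ + rₚ) = (2e+12 − 4e+11) / (2e+12 + 4e+11) ≈ 0.6667.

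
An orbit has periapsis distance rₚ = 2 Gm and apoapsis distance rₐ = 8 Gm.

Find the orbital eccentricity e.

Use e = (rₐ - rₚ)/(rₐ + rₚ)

Convert to SI: rₚ = 2 Gm = 2e+09 m; rₐ = 8 Gm = 8e+09 m.
e = (rₐ − rₚ) / (rₐ + rₚ).
e = (8e+09 − 2e+09) / (8e+09 + 2e+09) = 6e+09 / 1e+10 ≈ 0.6.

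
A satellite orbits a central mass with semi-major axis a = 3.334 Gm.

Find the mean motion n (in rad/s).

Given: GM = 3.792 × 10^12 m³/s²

Convert to SI: a = 3.334 Gm = 3.334e+09 m.
n = √(GM / a³).
n = √(3.792e+12 / (3.334e+09)³) rad/s ≈ 1.012e-08 rad/s.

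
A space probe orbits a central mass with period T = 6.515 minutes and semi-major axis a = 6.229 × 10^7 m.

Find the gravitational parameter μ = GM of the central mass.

Convert to SI: T = 6.515 minutes = 390.9 s.
GM = 4π² · a³ / T².
GM = 4π² · (6.229e+07)³ / (390.9)² m³/s² ≈ 6.244e+19 m³/s² = 6.244 × 10^19 m³/s².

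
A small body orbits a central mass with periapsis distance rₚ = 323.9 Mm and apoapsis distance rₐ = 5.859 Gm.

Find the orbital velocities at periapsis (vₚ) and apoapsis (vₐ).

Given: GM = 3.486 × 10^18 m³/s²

Convert to SI: rₚ = 323.9 Mm = 3.239e+08 m; rₐ = 5.859 Gm = 5.859e+09 m.
Use the vis-viva equation v² = GM(2/r − 1/a) with a = (rₚ + rₐ)/2 = (3.239e+08 + 5.859e+09)/2 = 3.09145e+09 m.
vₚ = √(GM · (2/rₚ − 1/a)) = √(3.486e+18 · (2/3.239e+08 − 1/3.09145e+09)) m/s ≈ 1.428e+05 m/s = 142.8 km/s.
vₐ = √(GM · (2/rₐ − 1/a)) = √(3.486e+18 · (2/5.859e+09 − 1/3.09145e+09)) m/s ≈ 7895 m/s = 7.895 km/s.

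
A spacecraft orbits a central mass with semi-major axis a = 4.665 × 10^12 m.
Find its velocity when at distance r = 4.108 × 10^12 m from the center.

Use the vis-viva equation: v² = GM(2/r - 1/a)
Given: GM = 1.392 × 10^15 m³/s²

Vis-viva: v = √(GM · (2/r − 1/a)).
2/r − 1/a = 2/4.108e+12 − 1/4.665e+12 = 2.72493e-13 m⁻¹.
v = √(1.392e+15 · 2.72493e-13) m/s ≈ 19.48 m/s = 19.48 m/s.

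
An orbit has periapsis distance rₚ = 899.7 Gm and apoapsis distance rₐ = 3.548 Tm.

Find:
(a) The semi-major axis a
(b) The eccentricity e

Convert to SI: rₚ = 899.7 Gm = 8.997e+11 m; rₐ = 3.548 Tm = 3.548e+12 m.
(a) a = (rₚ + rₐ) / 2 = (8.997e+11 + 3.548e+12) / 2 ≈ 2.224e+12 m = 2.224 Tm.
(b) e = (rₐ − rₚ) / (rₐ + rₚ) = (3.548e+12 − 8.997e+11) / (3.548e+12 + 8.997e+11) ≈ 0.5954.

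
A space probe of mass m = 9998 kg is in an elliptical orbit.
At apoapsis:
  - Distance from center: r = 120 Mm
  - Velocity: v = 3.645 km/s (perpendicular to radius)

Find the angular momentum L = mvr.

Convert to SI: r = 120 Mm = 1.2e+08 m; v = 3.645 km/s = 3645 m/s.
Since v is perpendicular to r, L = m · v · r.
L = 9998 · 3645 · 1.2e+08 kg·m²/s ≈ 4.373e+15 kg·m²/s.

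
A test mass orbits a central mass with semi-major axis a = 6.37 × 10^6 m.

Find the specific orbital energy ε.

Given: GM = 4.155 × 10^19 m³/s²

ε = −GM / (2a).
ε = −4.155e+19 / (2 · 6.37e+06) J/kg ≈ -3.261e+12 J/kg = -3261 GJ/kg.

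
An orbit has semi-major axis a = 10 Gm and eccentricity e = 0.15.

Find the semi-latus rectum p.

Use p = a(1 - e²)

Convert to SI: a = 10 Gm = 1e+10 m.
p = a (1 − e²).
p = 1e+10 · (1 − (0.15)²) = 1e+10 · 0.9775 ≈ 9.775e+09 m = 9.775 Gm.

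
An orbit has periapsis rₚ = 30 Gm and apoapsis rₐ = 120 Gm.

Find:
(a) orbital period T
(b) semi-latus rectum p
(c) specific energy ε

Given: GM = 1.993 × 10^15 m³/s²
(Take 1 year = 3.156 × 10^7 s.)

Convert to SI: rₚ = 30 Gm = 3e+10 m; rₐ = 120 Gm = 1.2e+11 m.
(a) With a = (rₚ + rₐ)/2 = 7.5e+10 m, T = 2π √(a³/GM) = 2π √((7.5e+10)³/1.993e+15) s ≈ 2.891e+09 s
(b) From a = (rₚ + rₐ)/2 = 7.5e+10 m and e = (rₐ − rₚ)/(rₐ + rₚ) = 0.6, p = a(1 − e²) = 7.5e+10 · (1 − (0.6)²) ≈ 4.8e+10 m
(c) With a = (rₚ + rₐ)/2 = 7.5e+10 m, ε = −GM/(2a) = −1.993e+15/(2 · 7.5e+10) J/kg ≈ -1.329e+04 J/kg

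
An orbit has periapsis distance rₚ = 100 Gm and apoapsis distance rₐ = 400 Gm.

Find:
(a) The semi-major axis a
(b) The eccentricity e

Convert to SI: rₚ = 100 Gm = 1e+11 m; rₐ = 400 Gm = 4e+11 m.
(a) a = (rₚ + rₐ) / 2 = (1e+11 + 4e+11) / 2 ≈ 2.5e+11 m = 250 Gm.
(b) e = (rₐ − rₚ) / (rₐ + rₚ) = (4e+11 − 1e+11) / (4e+11 + 1e+11) ≈ 0.6.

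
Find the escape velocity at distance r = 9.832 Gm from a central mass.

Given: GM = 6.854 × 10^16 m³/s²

Convert to SI: r = 9.832 Gm = 9.832e+09 m.
Escape velocity comes from setting total energy to zero: ½v² − GM/r = 0 ⇒ v_esc = √(2GM / r).
v_esc = √(2 · 6.854e+16 / 9.832e+09) m/s ≈ 3734 m/s = 3.734 km/s.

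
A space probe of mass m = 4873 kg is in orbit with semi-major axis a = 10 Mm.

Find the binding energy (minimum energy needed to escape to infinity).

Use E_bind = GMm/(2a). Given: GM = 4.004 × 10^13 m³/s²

Convert to SI: a = 10 Mm = 1e+07 m.
Total orbital energy is E = −GMm/(2a); binding energy is E_bind = −E = GMm/(2a).
E_bind = 4.004e+13 · 4873 / (2 · 1e+07) J ≈ 9.756e+09 J = 9.756 GJ.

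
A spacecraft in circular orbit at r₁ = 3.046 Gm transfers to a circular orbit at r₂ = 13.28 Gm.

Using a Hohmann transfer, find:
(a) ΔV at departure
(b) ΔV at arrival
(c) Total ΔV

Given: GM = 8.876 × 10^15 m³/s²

Convert to SI: r₁ = 3.046 Gm = 3.046e+09 m; r₂ = 13.28 Gm = 1.328e+10 m.
Transfer semi-major axis: a_t = (r₁ + r₂)/2 = (3.046e+09 + 1.328e+10)/2 = 8.163e+09 m.
Circular speeds: v₁ = √(GM/r₁) = 1707.04 m/s, v₂ = √(GM/r₂) = 817.541 m/s.
Transfer speeds (vis-viva v² = GM(2/r − 1/a_t)): v₁ᵗ = 2177.3 m/s, v₂ᵗ = 499.401 m/s.
(a) ΔV₁ = |v₁ᵗ − v₁| ≈ 470.3 m/s = 470.3 m/s.
(b) ΔV₂ = |v₂ − v₂ᵗ| ≈ 318.1 m/s = 318.1 m/s.
(c) ΔV_total = ΔV₁ + ΔV₂ ≈ 788.4 m/s = 788.4 m/s.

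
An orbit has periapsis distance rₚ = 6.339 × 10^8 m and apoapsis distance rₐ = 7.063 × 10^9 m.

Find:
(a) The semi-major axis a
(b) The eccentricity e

(a) a = (rₚ + rₐ) / 2 = (6.339e+08 + 7.063e+09) / 2 ≈ 3.848e+09 m = 3.848 × 10^9 m.
(b) e = (rₐ − rₚ) / (rₐ + rₚ) = (7.063e+09 − 6.339e+08) / (7.063e+09 + 6.339e+08) ≈ 0.8353.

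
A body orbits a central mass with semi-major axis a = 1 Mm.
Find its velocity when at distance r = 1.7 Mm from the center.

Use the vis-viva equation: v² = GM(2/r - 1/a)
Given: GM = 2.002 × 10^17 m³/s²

Convert to SI: a = 1 Mm = 1e+06 m; r = 1.7 Mm = 1.7e+06 m.
Vis-viva: v = √(GM · (2/r − 1/a)).
2/r − 1/a = 2/1.7e+06 − 1/1e+06 = 1.76471e-07 m⁻¹.
v = √(2.002e+17 · 1.76471e-07) m/s ≈ 1.88e+05 m/s = 188 km/s.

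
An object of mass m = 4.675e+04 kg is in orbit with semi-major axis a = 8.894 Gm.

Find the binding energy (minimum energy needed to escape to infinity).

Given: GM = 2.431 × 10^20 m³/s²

Convert to SI: a = 8.894 Gm = 8.894e+09 m.
Total orbital energy is E = −GMm/(2a); binding energy is E_bind = −E = GMm/(2a).
E_bind = 2.431e+20 · 4.675e+04 / (2 · 8.894e+09) J ≈ 6.389e+14 J = 638.9 TJ.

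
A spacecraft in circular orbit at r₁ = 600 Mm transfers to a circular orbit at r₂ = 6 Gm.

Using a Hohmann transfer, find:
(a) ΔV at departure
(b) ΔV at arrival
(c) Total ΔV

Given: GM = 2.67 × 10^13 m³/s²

Convert to SI: r₁ = 600 Mm = 6e+08 m; r₂ = 6 Gm = 6e+09 m.
Transfer semi-major axis: a_t = (r₁ + r₂)/2 = (6e+08 + 6e+09)/2 = 3.3e+09 m.
Circular speeds: v₁ = √(GM/r₁) = 210.95 m/s, v₂ = √(GM/r₂) = 66.7083 m/s.
Transfer speeds (vis-viva v² = GM(2/r − 1/a_t)): v₁ᵗ = 284.445 m/s, v₂ᵗ = 28.4445 m/s.
(a) ΔV₁ = |v₁ᵗ − v₁| ≈ 73.5 m/s = 73.5 m/s.
(b) ΔV₂ = |v₂ − v₂ᵗ| ≈ 38.26 m/s = 38.26 m/s.
(c) ΔV_total = ΔV₁ + ΔV₂ ≈ 111.8 m/s = 111.8 m/s.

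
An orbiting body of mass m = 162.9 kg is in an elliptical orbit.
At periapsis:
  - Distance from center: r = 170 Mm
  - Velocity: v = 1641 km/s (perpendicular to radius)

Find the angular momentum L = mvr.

Convert to SI: r = 170 Mm = 1.7e+08 m; v = 1641 km/s = 1.641e+06 m/s.
Since v is perpendicular to r, L = m · v · r.
L = 162.9 · 1.641e+06 · 1.7e+08 kg·m²/s ≈ 4.544e+16 kg·m²/s.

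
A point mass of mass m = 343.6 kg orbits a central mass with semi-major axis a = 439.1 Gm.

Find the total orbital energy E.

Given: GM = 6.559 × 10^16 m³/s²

Convert to SI: a = 439.1 Gm = 4.391e+11 m.
E = −GMm / (2a).
E = −6.559e+16 · 343.6 / (2 · 4.391e+11) J ≈ -2.566e+07 J = -25.66 MJ.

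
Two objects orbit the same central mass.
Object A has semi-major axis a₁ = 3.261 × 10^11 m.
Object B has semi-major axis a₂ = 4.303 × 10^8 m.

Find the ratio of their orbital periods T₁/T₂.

From Kepler's third law, (T₁/T₂)² = (a₁/a₂)³, so T₁/T₂ = (a₁/a₂)^(3/2).
a₁/a₂ = 3.261e+11 / 4.303e+08 = 757.843.
T₁/T₂ = (757.843)^(3/2) ≈ 2.086e+04.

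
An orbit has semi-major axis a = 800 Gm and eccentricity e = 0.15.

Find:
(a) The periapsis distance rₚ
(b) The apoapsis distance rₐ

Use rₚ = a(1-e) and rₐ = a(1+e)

Convert to SI: a = 800 Gm = 8e+11 m.
(a) rₚ = a(1 − e) = 8e+11 · (1 − 0.15) = 8e+11 · 0.85 ≈ 6.8e+11 m = 680 Gm.
(b) rₐ = a(1 + e) = 8e+11 · (1 + 0.15) = 8e+11 · 1.15 ≈ 9.2e+11 m = 920 Gm.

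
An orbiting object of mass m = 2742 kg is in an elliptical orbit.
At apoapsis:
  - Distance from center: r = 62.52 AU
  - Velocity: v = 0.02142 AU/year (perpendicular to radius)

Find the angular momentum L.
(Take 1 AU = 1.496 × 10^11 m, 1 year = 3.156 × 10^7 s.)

Convert to SI: r = 62.52 AU = 9.35299e+12 m; v = 0.02142 AU/year = 101.535 m/s.
Since v is perpendicular to r, L = m · v · r.
L = 2742 · 101.535 · 9.35299e+12 kg·m²/s ≈ 2.604e+18 kg·m²/s.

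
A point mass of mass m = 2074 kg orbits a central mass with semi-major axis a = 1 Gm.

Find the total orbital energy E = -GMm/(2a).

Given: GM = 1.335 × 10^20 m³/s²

Convert to SI: a = 1 Gm = 1e+09 m.
E = −GMm / (2a).
E = −1.335e+20 · 2074 / (2 · 1e+09) J ≈ -1.384e+14 J = -138.4 TJ.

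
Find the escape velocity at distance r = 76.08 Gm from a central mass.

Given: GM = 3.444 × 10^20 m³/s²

Convert to SI: r = 76.08 Gm = 7.608e+10 m.
Escape velocity comes from setting total energy to zero: ½v² − GM/r = 0 ⇒ v_esc = √(2GM / r).
v_esc = √(2 · 3.444e+20 / 7.608e+10) m/s ≈ 9.515e+04 m/s = 95.15 km/s.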